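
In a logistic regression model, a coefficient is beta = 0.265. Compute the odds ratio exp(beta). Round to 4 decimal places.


The odds ratio is computed as:
OR = e^(0.265) = 1.3034.

1.3034


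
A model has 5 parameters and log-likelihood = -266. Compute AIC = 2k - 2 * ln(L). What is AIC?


AIC = 2k - 2*loglik = 2(5) - 2(-266).
= 10 + 532 = 542.

542


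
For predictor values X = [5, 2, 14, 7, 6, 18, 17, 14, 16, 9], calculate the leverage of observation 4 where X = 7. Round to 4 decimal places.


n = 10, xbar = 10.8000.
SXX = sum((xi - xbar)^2) = 289.6000.
h = 1/10 + (7 - 10.8000)^2 / 289.6000 = 0.1499.

0.1499


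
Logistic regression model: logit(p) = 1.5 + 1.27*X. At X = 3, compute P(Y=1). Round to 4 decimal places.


Compute z = 1.5 + (1.27)(3) = 5.3100.
exp(-z) = 0.0049.
P = 1/(1 + 0.0049) = 0.9951.

0.9951


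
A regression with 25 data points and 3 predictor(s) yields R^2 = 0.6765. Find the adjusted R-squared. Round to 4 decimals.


Using the formula:
(1 - 0.6765) = 0.3235.
Multiply by 24/21: 0.3235 * 24 = 7.7640, then 7.7640 / 21 = 0.3697.
Adj R^2 = 1 - 0.3697 = 0.6303.

0.6303


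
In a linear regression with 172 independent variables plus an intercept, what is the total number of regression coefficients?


Including the intercept, the model has 172 predictor coefficients + 1 intercept.
Total = 173.

173


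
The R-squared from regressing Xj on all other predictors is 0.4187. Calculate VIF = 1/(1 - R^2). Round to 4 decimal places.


VIF = 1 / (1 - 0.4187).
= 1 / 0.5813 = 1.7203.

1.7203


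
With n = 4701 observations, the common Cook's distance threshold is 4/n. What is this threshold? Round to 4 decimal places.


The threshold is 4/n.
4/4701 = 0.0009.

0.0009


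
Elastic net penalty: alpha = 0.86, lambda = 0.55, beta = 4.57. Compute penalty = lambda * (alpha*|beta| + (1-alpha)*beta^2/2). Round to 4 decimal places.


alpha * |beta| = 0.86 * 4.57 = 3.9302.
(1-alpha) * beta^2/2 = 0.14 * 20.8849/2 = 1.4619.
Total = 0.55 * (3.9302 + 1.4619) = 2.9657.

2.9657


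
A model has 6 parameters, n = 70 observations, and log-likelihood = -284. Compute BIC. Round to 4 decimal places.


k * ln(n) = 6 * ln(70) = 6 * 4.248495 = 25.490970.
-2 * loglik = -2 * (-284) = 568.
BIC = 25.490970 + 568 = 593.490970, which rounds to 593.4910.

593.4910


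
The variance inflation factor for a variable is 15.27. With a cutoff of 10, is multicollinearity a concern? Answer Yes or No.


Compare VIF = 15.27 to the threshold of 10.
15.27 >= 10, so the answer is Yes.

Yes


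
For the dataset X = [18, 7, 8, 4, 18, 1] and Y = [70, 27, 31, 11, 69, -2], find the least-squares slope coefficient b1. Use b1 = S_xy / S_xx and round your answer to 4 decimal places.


First compute the means: xbar = 9.3333, ybar = 34.3333.
Then S_xx = sum((xi - xbar)^2) = 255.3333.
S_xy = sum((xi - xbar)(yi - ybar)) = 1058.3333.
b1 = S_xy / S_xx = 1058.3333 / 255.3333 = 4.1449.

4.1449


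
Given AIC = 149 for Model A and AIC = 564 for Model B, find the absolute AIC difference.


Compute |149 - 564| = 415.
Model A has the smaller AIC.

415


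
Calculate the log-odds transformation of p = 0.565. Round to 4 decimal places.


Compute the odds: 0.565/0.435 = 1.2989.
Take the natural log: ln(1.2989) = 0.2615.

0.2615


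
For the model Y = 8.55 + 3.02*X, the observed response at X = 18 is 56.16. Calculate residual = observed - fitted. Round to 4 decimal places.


Fitted value at X = 18 is yhat = 8.55 + 3.02*18 = 62.9100.
Residual = 56.16 - 62.9100 = -6.7500.

-6.7500


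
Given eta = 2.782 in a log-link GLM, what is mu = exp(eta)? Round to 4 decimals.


mu = exp(eta) = exp(2.782).
= 16.1513.

16.1513


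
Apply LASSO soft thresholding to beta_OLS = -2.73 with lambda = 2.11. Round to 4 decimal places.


Absolute value: |-2.73| = 2.73.
Compare to lambda = 2.11.
Since |beta| > lambda, coefficient = sign(beta)*(|beta| - lambda) = -0.6200.

-0.6200


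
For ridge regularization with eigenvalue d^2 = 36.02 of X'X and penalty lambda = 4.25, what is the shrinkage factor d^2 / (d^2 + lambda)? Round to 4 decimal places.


d^2 + lambda = 36.02 + 4.25 = 40.2700.
Shrinkage factor = 36.02/40.2700 = 0.8945.

0.8945


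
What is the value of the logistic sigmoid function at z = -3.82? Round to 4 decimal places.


Compute exp(3.8200) = 45.6042.
Sigmoid = 1 / (1 + 45.6042) = 1 / 46.6042 = 0.0215.

0.0215


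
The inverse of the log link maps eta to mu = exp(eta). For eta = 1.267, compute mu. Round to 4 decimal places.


The inverse log link gives:
mu = exp(1.267) = 3.5502.

3.5502


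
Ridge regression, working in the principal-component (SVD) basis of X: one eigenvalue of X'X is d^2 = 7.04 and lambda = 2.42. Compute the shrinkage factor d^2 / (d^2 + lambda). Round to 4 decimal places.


d^2 + lambda = 7.04 + 2.42 = 9.4600.
Shrinkage factor = 7.04/9.4600 = 0.7442.

0.7442


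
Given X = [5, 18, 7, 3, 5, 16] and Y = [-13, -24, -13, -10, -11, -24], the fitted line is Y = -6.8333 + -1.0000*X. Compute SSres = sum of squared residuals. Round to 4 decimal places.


Predicted values from Y = -6.8333 + -1.0000*X.
Residuals: [-1.1667, 0.8333, 0.8333, -0.1667, 0.8333, -1.1667].
SSres = 4.8333.

4.8333


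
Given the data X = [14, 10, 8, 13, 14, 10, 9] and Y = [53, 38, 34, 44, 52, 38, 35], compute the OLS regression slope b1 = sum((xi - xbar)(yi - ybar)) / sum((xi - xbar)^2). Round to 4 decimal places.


First compute the means: xbar = 11.1429, ybar = 42.0000.
Then S_xx = sum((xi - xbar)^2) = 36.8571.
S_xy = sum((xi - xbar)(yi - ybar)) = 113.0000.
b1 = S_xy / S_xx = 113.0000 / 36.8571 = 3.0659.

3.0659


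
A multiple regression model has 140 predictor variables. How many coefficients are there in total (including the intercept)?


Including the intercept, the model has 140 predictor coefficients + 1 intercept.
Total = 141.

141


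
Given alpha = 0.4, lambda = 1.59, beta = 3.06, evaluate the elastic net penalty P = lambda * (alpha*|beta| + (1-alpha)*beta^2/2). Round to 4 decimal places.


L1 component = 0.4 * |3.06| = 1.2240.
L2 component = 0.6 * 3.06^2 / 2 = 2.8091.
Penalty = 1.59 * (1.2240 + 2.8091) = 1.59 * 4.0331 = 6.4126.

6.4126


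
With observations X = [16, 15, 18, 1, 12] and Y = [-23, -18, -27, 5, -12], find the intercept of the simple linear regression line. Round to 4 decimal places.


Compute b1 = -1.8377 from the OLS formula.
With xbar = 12.4000 and ybar = -15.0000, the intercept is:
b0 = -15.0000 - -1.8377 * 12.4000 = 7.7881.

7.7881


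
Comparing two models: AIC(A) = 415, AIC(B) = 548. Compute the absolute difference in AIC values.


Compute |415 - 548| = 133.
Model A has the smaller AIC.

133


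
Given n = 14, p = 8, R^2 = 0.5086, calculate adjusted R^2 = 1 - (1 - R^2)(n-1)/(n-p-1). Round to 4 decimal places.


Plug in: Adj R^2 = 1 - (1 - 0.5086) * 13/5.
= 1 - 0.4914 * 13/5
= 1 - 6.3882 / 5
= 1 - 1.2776 = -0.2776.

-0.2776


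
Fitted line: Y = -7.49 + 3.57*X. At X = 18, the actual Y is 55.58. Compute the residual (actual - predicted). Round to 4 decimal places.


Predicted = -7.49 + 3.57 * 18 = 56.7700.
Residual = 55.58 - 56.7700 = -1.1900.

-1.1900


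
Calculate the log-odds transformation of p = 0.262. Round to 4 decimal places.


Compute the odds: 0.262/0.738 = 0.3550.
Take the natural log: ln(0.3550) = -1.0356.

-1.0356


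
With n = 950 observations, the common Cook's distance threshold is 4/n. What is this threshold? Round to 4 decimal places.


Cook's distance cutoff = 4/n = 4/950.
= 0.0042.

0.0042


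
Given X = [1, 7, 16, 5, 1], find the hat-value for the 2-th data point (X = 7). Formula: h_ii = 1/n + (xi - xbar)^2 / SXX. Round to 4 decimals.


n = 5, xbar = 6.0000.
SXX = sum((xi - xbar)^2) = 152.0000.
h = 1/5 + (7 - 6.0000)^2 / 152.0000 = 0.2066.

0.2066


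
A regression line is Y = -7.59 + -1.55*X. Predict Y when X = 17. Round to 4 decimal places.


Substitute X = 17 into the equation:
Y = -7.59 + -1.55 * 17 = -7.59 + -26.3500 = -33.9400.

-33.9400


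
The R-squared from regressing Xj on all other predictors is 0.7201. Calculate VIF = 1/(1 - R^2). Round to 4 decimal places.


VIF = 1 / (1 - 0.7201).
= 1 / 0.2799 = 3.5727.

3.5727


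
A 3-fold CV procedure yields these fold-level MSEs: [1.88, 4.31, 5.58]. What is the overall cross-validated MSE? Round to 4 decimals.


Add all fold MSEs: 11.7700.
Divide by k = 3: 11.7700/3 = 3.9233.

3.9233


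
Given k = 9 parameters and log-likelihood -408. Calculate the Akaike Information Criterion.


AIC = 2k - 2*loglik = 2(9) - 2(-408).
= 18 + 816 = 834.

834


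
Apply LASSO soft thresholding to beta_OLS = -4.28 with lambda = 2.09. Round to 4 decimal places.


Absolute value: |-4.28| = 4.28.
Compare to lambda = 2.09.
Since |beta| > lambda, coefficient = sign(beta)*(|beta| - lambda) = -2.1900.

-2.1900


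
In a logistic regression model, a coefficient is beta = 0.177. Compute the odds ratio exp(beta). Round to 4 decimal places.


The odds ratio is computed as:
OR = e^(0.177) = 1.1936.

1.1936


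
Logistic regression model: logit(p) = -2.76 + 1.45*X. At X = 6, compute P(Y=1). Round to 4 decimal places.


Linear predictor: z = -2.76 + 1.45 * 6 = 5.9400.
P = 1/(1 + exp(-5.9400)) = 1/(1 + 0.0026) = 0.9974.

0.9974


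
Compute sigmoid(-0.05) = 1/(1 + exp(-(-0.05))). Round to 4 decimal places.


Compute exp(0.0500) = 1.0513.
Sigmoid = 1 / (1 + 1.0513) = 1 / 2.0513 = 0.4875.

0.4875


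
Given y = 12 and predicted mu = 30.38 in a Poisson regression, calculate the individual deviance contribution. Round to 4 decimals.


First: ln(12/30.38) = -0.928878.
Then: 12 * -0.928878 = -11.146536.
y - mu = 12 - 30.38 = -18.38.
D = 2(-11.146536 - -18.38) = 14.466928, which rounds to 14.4669.

14.4669


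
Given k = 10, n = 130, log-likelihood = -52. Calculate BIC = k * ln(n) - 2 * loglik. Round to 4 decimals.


ln(130) = 4.867534.
k * ln(n) = 10 * 4.867534 = 48.675340.
-2L = 104.
BIC = 48.675340 + 104 = 152.675340, which rounds to 152.6753.

152.6753


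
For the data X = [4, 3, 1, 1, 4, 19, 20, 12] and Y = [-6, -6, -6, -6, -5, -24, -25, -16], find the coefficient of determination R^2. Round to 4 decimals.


The fitted line is Y = -3.1261 + -1.0780*X.
SSres = 14.8486, SStot = 521.5000.
R^2 = 1 - SSres/SStot = 0.9715.

0.9715


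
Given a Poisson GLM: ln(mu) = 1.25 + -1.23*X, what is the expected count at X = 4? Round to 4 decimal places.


eta = 1.25 + -1.23 * 4 = -3.6700.
mu = exp(-3.6700) = 0.0255.

0.0255


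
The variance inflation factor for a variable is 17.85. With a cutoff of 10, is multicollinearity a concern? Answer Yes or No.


The threshold is 10.
VIF = 17.85 is >= 10.
Multicollinearity indication: Yes.

Yes


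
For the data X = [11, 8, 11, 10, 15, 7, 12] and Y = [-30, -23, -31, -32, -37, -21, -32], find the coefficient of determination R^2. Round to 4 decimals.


After computing the OLS fit (b0=-8.3219, b1=-1.9966):
SSres = 19.4281, SStot = 185.7143.
R^2 = 1 - 19.4281/185.7143 = 0.8954.

0.8954


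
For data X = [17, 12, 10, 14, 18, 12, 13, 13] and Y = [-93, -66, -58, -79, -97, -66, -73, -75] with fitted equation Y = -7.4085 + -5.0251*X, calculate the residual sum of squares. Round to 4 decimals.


Predicted values from Y = -7.4085 + -5.0251*X.
Residuals: [-0.1648, 1.7097, -0.3405, -1.2401, 0.8603, 1.7097, -0.2652, -2.2652].
SSres = 13.4687.

13.4687


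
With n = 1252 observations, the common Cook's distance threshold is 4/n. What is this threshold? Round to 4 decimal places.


Using the rule of thumb:
Threshold = 4 / 1252 = 0.0032.

0.0032


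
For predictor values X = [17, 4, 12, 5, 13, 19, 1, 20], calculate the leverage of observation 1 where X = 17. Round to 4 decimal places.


n = 8, xbar = 11.3750.
SXX = sum((xi - xbar)^2) = 369.8750.
h = 1/8 + (17 - 11.3750)^2 / 369.8750 = 0.2105.

0.2105


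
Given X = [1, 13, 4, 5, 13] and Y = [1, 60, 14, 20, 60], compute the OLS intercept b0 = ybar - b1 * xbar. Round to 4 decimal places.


Compute b1 = 4.9752 from the OLS formula.
With xbar = 7.2000 and ybar = 31.0000, the intercept is:
b0 = 31.0000 - 4.9752 * 7.2000 = -4.8212.

-4.8212


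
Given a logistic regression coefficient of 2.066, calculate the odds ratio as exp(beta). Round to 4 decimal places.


exp(2.066) = 7.8932.
So the odds ratio is 7.8932.

7.8932


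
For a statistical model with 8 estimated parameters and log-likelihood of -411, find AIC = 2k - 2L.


AIC = 2k - 2*loglik = 2(8) - 2(-411).
= 16 + 822 = 838.

838


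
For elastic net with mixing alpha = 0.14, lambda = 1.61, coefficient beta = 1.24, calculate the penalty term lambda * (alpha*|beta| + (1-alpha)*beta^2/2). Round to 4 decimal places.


alpha * |beta| = 0.14 * 1.24 = 0.1736.
(1-alpha) * beta^2/2 = 0.86 * 1.5376/2 = 0.6612.
Total = 1.61 * (0.1736 + 0.6612) = 1.3440.

1.3440


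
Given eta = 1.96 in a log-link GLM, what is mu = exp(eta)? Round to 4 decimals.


Apply the inverse link:
mu = e^1.96 = 7.0993.

7.0993


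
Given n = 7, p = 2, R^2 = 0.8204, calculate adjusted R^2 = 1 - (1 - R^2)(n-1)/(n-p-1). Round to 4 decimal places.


Plug in: Adj R^2 = 1 - (1 - 0.8204) * 6/4.
= 1 - 0.1796 * 6/4
= 1 - 1.0776 / 4
= 1 - 0.2694 = 0.7306.

0.7306


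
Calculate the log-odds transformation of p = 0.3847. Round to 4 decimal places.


The odds are p/(1-p) = 0.3847 / 0.6153 = 0.6252.
logit(p) = ln(0.6252) = -0.4696.

-0.4696


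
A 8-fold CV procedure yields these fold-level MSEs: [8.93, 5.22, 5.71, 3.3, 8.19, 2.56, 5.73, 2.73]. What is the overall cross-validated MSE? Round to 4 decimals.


Add all fold MSEs: 42.3700.
Divide by k = 8: 42.3700/8 = 5.2963.

5.2963


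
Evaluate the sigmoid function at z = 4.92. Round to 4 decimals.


Compute exp(-4.9200) = 0.0073.
Sigmoid = 1 / (1 + 0.0073) = 1 / 1.0073 = 0.9928.

0.9928


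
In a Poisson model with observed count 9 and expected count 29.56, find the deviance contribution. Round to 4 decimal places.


y/mu = 9/29.56 = 0.304465 (approx.), and ln(9/29.56) = -1.189198.
y * ln(y/mu) = 9 * -1.189198 = -10.702782.
y - mu = -20.56.
D = 2 * (-10.702782 - -20.56) = 19.714436, which rounds to 19.7144.

19.7144


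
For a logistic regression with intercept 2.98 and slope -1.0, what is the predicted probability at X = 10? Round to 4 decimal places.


z = 2.98 + -1.0 * 10 = -7.0200.
Sigmoid: P = 1 / (1 + exp(7.0200)) = 0.0009.

0.0009


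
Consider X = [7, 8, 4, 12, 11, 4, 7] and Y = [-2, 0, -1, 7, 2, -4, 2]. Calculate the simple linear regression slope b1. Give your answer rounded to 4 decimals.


The sample means are xbar = 7.5714 and ybar = 0.5714.
Compute S_xx = 57.7143 and S_xy = 55.7143.
Slope b1 = S_xy / S_xx = 55.7143 / 57.7143 = 0.9653.

0.9653


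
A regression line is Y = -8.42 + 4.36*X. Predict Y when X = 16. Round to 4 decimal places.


Plug X = 16 into Y = -8.42 + 4.36*X:
Y = -8.42 + 69.7600 = 61.3400.

61.3400


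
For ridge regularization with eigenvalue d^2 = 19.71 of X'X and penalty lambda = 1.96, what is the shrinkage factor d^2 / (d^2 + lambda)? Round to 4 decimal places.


d^2 + lambda = 19.71 + 1.96 = 21.6700.
Shrinkage factor = 19.71/21.6700 = 0.9096.

0.9096


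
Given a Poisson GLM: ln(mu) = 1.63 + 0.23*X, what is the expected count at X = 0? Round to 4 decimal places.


Compute eta = 1.63 + 0.23 * 0 = 1.6300.
Apply inverse link: mu = e^1.6300 = 5.1039.

5.1039


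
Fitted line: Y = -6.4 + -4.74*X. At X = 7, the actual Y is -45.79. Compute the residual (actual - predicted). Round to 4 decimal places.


Compute yhat = -6.4 + (-4.74)(7) = -39.5800.
Residual = actual - predicted = -45.79 - -39.5800 = -6.2100.

-6.2100


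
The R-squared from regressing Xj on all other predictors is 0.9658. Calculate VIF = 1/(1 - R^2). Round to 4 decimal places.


Denominator: 1 - 0.9658 = 0.0342.
VIF = 1 / 0.0342 = 29.2398.

29.2398


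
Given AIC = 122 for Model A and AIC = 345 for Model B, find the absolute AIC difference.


|AIC_A - AIC_B| = |122 - 345| = 223.
Model A is preferred (lower AIC).

223


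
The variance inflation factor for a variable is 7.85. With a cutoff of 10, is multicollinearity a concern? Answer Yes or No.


The threshold is 10.
VIF = 7.85 is < 10.
Multicollinearity indication: No.

No


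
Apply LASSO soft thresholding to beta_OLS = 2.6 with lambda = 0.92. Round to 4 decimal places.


Absolute value: |2.6| = 2.6.
Compare to lambda = 0.92.
Since |beta| > lambda, coefficient = sign(beta)*(|beta| - lambda) = 1.6800.

1.6800


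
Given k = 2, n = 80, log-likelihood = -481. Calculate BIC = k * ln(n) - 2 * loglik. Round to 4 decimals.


ln(80) = 4.382027.
k * ln(n) = 2 * 4.382027 = 8.764054.
-2L = 962.
BIC = 8.764054 + 962 = 970.764054, which rounds to 970.7641.

970.7641


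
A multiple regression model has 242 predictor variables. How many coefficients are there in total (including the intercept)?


Including the intercept, the model has 242 predictor coefficients + 1 intercept.
Total = 243.

243


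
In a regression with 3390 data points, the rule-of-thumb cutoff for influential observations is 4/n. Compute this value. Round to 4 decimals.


Cook's distance cutoff = 4/n = 4/3390.
= 0.0012.

0.0012


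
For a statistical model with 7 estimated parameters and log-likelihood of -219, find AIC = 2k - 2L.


AIC = 2k - 2*loglik = 2(7) - 2(-219).
= 14 + 438 = 452.

452


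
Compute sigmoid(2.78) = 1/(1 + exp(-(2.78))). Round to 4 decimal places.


Compute exp(-2.7800) = 0.0620.
Sigmoid = 1 / (1 + 0.0620) = 1 / 1.0620 = 0.9416.

0.9416


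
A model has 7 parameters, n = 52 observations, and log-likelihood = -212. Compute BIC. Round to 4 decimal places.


ln(52) = 3.951244.
k * ln(n) = 7 * 3.951244 = 27.658708.
-2L = 424.
BIC = 27.658708 + 424 = 451.658708, which rounds to 451.6587.

451.6587


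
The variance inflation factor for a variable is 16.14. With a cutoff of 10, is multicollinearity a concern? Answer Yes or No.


The threshold is 10.
VIF = 16.14 is >= 10.
Multicollinearity indication: Yes.

Yes


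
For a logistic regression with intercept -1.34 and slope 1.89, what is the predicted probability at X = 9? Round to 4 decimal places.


Linear predictor: z = -1.34 + 1.89 * 9 = 15.6700.
P = 1/(1 + exp(-15.6700)) = 1/(1 + 0.0000) = 1.0000.

1.0000


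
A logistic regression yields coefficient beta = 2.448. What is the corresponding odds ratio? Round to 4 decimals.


The odds ratio is computed as:
OR = e^(2.448) = 11.5652.

11.5652


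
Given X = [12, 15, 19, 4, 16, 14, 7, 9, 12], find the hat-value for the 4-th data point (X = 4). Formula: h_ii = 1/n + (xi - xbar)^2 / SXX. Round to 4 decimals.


n = 9, xbar = 12.0000.
SXX = sum((xi - xbar)^2) = 176.0000.
h = 1/9 + (4 - 12.0000)^2 / 176.0000 = 0.4747.

0.4747


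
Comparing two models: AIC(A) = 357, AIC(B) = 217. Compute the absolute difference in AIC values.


Compute |357 - 217| = 140.
Model B has the smaller AIC.

140


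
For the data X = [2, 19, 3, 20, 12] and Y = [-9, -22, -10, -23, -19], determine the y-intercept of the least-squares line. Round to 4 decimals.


First find the slope: b1 = -0.7717.
Means: xbar = 11.2000, ybar = -16.6000.
b0 = ybar - b1 * xbar = -16.6000 - -0.7717 * 11.2000 = -7.9574.

-7.9574


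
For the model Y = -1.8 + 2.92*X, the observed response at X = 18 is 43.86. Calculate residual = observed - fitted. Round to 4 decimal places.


Predicted = -1.8 + 2.92 * 18 = 50.7600.
Residual = 43.86 - 50.7600 = -6.9000.

-6.9000


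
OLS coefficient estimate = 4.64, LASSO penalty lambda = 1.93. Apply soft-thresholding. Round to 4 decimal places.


Check: |4.64| = 4.64 vs lambda = 1.93.
Since |beta| > lambda, coefficient = sign(beta)*(|beta| - lambda) = 2.7100.
Soft-thresholded coefficient = 2.7100.

2.7100


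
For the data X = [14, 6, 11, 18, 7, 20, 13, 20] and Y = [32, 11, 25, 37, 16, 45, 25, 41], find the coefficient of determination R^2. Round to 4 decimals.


The fitted line is Y = -0.2787 + 2.1489*X.
SSres = 28.8469, SStot = 998.0000.
R^2 = 1 - SSres/SStot = 0.9711.

0.9711


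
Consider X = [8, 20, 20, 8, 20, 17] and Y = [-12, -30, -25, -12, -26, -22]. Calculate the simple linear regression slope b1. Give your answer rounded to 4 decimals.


First compute the means: xbar = 15.5000, ybar = -21.1667.
Then S_xx = sum((xi - xbar)^2) = 175.5000.
S_xy = sum((xi - xbar)(yi - ybar)) = -217.5000.
b1 = S_xy / S_xx = -217.5000 / 175.5000 = -1.2393.

-1.2393


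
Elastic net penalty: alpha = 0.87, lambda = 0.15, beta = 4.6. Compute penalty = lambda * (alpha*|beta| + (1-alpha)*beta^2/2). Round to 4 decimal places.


L1 component = 0.87 * |4.6| = 4.0020.
L2 component = 0.13 * 4.6^2 / 2 = 1.3754.
Penalty = 0.15 * (4.0020 + 1.3754) = 0.15 * 5.3774 = 0.8066.

0.8066


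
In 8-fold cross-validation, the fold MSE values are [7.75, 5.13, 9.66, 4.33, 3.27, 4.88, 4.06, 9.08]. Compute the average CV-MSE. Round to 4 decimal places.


Add all fold MSEs: 48.1600.
Divide by k = 8: 48.1600/8 = 6.0200.

6.0200


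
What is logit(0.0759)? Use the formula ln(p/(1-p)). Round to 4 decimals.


1 - p = 0.9241.
p/(1-p) = 0.0821.
logit = ln(0.0821) = -2.4994.

-2.4994


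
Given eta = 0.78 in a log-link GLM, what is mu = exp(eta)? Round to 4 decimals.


The inverse log link gives:
mu = exp(0.78) = 2.1815.

2.1815


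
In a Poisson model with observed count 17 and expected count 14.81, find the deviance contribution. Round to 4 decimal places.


Compute y*ln(y/mu) = 17*ln(17/14.81) = 17*0.137911 = 2.344487.
y - mu = 2.19.
D = 2*(2.344487 - (2.19)) = 0.308974, which rounds to 0.3090.

0.3090


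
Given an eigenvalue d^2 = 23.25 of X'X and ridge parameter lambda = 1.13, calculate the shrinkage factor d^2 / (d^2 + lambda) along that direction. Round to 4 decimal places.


Compute the denominator: 23.25 + 1.13 = 24.3800.
Shrinkage factor = 23.25 / 24.3800 = 0.9537.

0.9537


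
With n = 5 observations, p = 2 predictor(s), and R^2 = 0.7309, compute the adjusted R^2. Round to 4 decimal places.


Adjusted R^2 = 1 - (1 - R^2) * (n-1)/(n-p-1).
(1 - R^2) = 0.2691.
(n-1)/(n-p-1) = 4/2.
(1 - R^2) * (n-1) = 0.2691 * 4 = 1.0764.
Divide by (n-p-1): 1.0764 / 2 = 0.5382.
Adj R^2 = 1 - 0.5382 = 0.4618.

0.4618


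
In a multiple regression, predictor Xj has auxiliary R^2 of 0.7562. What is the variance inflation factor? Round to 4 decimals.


Denominator: 1 - 0.7562 = 0.2438.
VIF = 1 / 0.2438 = 4.1017.

4.1017


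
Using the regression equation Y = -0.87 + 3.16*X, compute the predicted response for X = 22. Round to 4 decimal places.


Substitute X = 22 into the equation:
Y = -0.87 + 3.16 * 22 = -0.87 + 69.5200 = 68.6500.

68.6500


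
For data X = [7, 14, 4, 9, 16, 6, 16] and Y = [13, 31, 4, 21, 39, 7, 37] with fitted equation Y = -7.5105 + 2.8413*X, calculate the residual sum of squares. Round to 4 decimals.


For each point, residual = actual - predicted.
Residuals: [0.6214, -1.2677, 0.1453, 2.9388, 1.0497, -2.5373, -0.9503].
Sum of squared residuals = 19.0937.

19.0937


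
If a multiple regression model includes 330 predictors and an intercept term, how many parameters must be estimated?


Including the intercept, the model has 330 predictor coefficients + 1 intercept.
Total = 331.

331


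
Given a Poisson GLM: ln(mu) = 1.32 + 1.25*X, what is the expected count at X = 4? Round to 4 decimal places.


eta = 1.32 + 1.25 * 4 = 6.3200.
mu = exp(6.3200) = 555.5730.

555.5730


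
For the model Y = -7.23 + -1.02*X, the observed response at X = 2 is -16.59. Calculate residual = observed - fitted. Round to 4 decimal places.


Compute yhat = -7.23 + (-1.02)(2) = -9.2700.
Residual = actual - predicted = -16.59 - -9.2700 = -7.3200.

-7.3200


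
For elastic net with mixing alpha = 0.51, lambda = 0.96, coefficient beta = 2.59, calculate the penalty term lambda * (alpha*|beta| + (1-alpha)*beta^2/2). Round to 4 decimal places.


L1 component = 0.51 * |2.59| = 1.3209.
L2 component = 0.49 * 2.59^2 / 2 = 1.6435.
Penalty = 0.96 * (1.3209 + 1.6435) = 0.96 * 2.9644 = 2.8458.

2.8458


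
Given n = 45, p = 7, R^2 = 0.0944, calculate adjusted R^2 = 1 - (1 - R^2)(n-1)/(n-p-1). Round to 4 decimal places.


Adjusted R^2 = 1 - (1 - R^2) * (n-1)/(n-p-1).
(1 - R^2) = 0.9056.
(n-1)/(n-p-1) = 44/37.
(1 - R^2) * (n-1) = 0.9056 * 44 = 39.8464.
Divide by (n-p-1): 39.8464 / 37 = 1.0769.
Adj R^2 = 1 - 1.0769 = -0.0769.

-0.0769


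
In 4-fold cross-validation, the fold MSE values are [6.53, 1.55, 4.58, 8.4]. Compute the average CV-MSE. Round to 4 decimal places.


Add all fold MSEs: 21.0600.
Divide by k = 4: 21.0600/4 = 5.2650.

5.2650


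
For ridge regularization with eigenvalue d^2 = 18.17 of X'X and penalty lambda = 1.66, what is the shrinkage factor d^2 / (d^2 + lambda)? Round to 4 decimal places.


Denominator = d^2 + lambda = 18.17 + 1.66 = 19.8300.
Shrinkage = 18.17 / 19.8300 = 0.9163.

0.9163


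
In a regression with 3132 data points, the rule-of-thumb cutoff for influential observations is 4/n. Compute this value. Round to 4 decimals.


Cook's distance cutoff = 4/n = 4/3132.
= 0.0013.

0.0013


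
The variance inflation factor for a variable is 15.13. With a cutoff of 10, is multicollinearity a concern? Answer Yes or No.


Compare VIF = 15.13 to the threshold of 10.
15.13 >= 10, so the answer is Yes.

Yes


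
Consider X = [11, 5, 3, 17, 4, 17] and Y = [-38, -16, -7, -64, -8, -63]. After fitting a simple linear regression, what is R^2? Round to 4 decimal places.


Fit the OLS line: b0 = 6.1574, b1 = -4.0867.
SSres = 9.7719.
SStot = 3475.3333.
R^2 = 1 - 9.7719/3475.3333 = 0.9972.

0.9972


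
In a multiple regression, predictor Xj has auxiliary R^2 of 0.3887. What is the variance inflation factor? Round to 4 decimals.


Using VIF = 1/(1 - R^2_j):
1 - 0.3887 = 0.6113.
VIF = 1.6359.

1.6359


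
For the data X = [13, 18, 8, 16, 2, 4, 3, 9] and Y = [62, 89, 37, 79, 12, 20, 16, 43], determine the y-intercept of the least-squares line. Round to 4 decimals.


Compute b1 = 4.8282 from the OLS formula.
With xbar = 9.1250 and ybar = 44.7500, the intercept is:
b0 = 44.7500 - 4.8282 * 9.1250 = 0.6925.

0.6925


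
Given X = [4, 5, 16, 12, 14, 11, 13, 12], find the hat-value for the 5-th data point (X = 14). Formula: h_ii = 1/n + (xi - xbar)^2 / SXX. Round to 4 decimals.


Mean of X: xbar = 10.8750.
SXX = 124.8750.
For X = 14: h = 1/8 + (14 - 10.8750)^2/124.8750 = 0.2032.

0.2032


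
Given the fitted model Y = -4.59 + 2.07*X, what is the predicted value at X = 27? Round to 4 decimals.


Substitute X = 27 into the equation:
Y = -4.59 + 2.07 * 27 = -4.59 + 55.8900 = 51.3000.

51.3000


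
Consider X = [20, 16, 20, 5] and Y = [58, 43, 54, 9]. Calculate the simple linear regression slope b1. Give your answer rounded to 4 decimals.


First compute the means: xbar = 15.2500, ybar = 41.0000.
Then S_xx = sum((xi - xbar)^2) = 150.7500.
S_xy = sum((xi - xbar)(yi - ybar)) = 472.0000.
b1 = S_xy / S_xx = 472.0000 / 150.7500 = 3.1310.

3.1310


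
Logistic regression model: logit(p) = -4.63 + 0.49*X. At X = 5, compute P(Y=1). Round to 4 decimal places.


Compute z = -4.63 + (0.49)(5) = -2.1800.
exp(-z) = 8.8463.
P = 1/(1 + 8.8463) = 0.1016.

0.1016


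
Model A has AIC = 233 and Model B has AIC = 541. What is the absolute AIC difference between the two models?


|AIC_A - AIC_B| = |233 - 541| = 308.
Model A is preferred (lower AIC).

308


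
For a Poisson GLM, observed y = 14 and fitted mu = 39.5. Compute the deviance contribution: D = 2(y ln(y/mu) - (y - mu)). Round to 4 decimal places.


First: ln(14/39.5) = -1.037243.
Then: 14 * -1.037243 = -14.521402.
y - mu = 14 - 39.5 = -25.5.
D = 2(-14.521402 - -25.5) = 21.957196, which rounds to 21.9572.

21.9572


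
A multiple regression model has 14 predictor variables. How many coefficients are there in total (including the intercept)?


Total coefficients = number of predictors + 1 (for the intercept).
= 14 + 1 = 15.

15


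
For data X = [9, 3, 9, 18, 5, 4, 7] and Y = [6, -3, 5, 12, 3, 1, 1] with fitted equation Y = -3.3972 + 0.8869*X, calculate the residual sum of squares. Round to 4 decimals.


For each point, residual = actual - predicted.
Residuals: [1.4151, -2.2635, 0.4151, -0.5670, 1.9627, 0.8496, -1.8111].
Sum of squared residuals = 15.4738.

15.4738


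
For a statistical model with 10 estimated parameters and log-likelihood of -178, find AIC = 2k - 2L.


AIC = 2k - 2*loglik = 2(10) - 2(-178).
= 20 + 356 = 376.

376


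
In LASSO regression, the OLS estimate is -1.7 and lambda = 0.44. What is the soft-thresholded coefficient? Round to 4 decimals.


|beta_OLS| = 1.7.
lambda = 0.44.
Since |beta| > lambda, coefficient = sign(beta)*(|beta| - lambda) = -1.2600.
Result = -1.2600.

-1.2600


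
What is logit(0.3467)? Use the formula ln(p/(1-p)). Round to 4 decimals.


The odds are p/(1-p) = 0.3467 / 0.6533 = 0.5307.
logit(p) = ln(0.5307) = -0.6336.

-0.6336


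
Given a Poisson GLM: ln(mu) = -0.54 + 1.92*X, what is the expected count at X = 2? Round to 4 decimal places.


Linear predictor: eta = -0.54 + (1.92)(2) = 3.3000.
Expected count: mu = exp(3.3000) = 27.1126.

27.1126


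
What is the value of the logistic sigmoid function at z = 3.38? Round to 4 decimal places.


First, exp(-3.3800) = 0.0340.
Then sigma(z) = 1/(1 + 0.0340) = 0.9671.

0.9671


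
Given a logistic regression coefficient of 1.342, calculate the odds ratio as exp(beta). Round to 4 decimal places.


Odds ratio = exp(beta) = exp(1.342).
= 3.8267.

3.8267


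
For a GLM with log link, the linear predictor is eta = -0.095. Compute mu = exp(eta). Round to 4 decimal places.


The inverse log link gives:
mu = exp(-0.095) = 0.9094.

0.9094


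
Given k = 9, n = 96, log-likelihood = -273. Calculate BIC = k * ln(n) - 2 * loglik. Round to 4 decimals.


k * ln(n) = 9 * ln(96) = 9 * 4.564348 = 41.079132.
-2 * loglik = -2 * (-273) = 546.
BIC = 41.079132 + 546 = 587.079132, which rounds to 587.0791.

587.0791


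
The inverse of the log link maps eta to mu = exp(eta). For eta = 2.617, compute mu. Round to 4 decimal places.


Apply the inverse link:
mu = e^2.617 = 13.6946.

13.6946


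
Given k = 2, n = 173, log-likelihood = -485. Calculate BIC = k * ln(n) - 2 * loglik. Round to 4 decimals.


ln(173) = 5.153292.
k * ln(n) = 2 * 5.153292 = 10.306584.
-2L = 970.
BIC = 10.306584 + 970 = 980.306584, which rounds to 980.3066.

980.3066


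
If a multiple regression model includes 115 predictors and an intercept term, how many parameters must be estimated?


Total coefficients = number of predictors + 1 (for the intercept).
= 115 + 1 = 116.

116


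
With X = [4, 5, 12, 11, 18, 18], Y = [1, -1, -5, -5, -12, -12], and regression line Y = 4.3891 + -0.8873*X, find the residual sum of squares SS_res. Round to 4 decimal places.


Predicted values from Y = 4.3891 + -0.8873*X.
Residuals: [0.1601, -0.9526, 1.2585, 0.3712, -0.4177, -0.4177].
SSres = 3.0036.

3.0036


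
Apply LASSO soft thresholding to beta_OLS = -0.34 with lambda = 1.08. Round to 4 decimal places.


|beta_OLS| = 0.34.
lambda = 1.08.
Since |beta| <= lambda, the coefficient is set to 0.
Result = 0.0000.

0.0000


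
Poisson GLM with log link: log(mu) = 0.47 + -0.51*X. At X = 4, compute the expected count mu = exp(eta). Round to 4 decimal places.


Compute eta = 0.47 + -0.51 * 4 = -1.5700.
Apply inverse link: mu = e^-1.5700 = 0.2080.

0.2080


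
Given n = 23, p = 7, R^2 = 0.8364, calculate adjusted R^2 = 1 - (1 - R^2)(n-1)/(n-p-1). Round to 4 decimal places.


Adjusted R^2 = 1 - (1 - R^2) * (n-1)/(n-p-1).
(1 - R^2) = 0.1636.
(n-1)/(n-p-1) = 22/15.
(1 - R^2) * (n-1) = 0.1636 * 22 = 3.5992.
Divide by (n-p-1): 3.5992 / 15 = 0.2399.
Adj R^2 = 1 - 0.2399 = 0.7601.

0.7601


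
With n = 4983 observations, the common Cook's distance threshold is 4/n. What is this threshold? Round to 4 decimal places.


Using the rule of thumb:
Threshold = 4 / 4983 = 0.0008.

0.0008


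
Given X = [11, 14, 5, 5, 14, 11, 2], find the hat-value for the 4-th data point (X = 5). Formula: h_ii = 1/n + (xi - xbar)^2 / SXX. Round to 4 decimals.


Mean of X: xbar = 8.8571.
SXX = 138.8571.
For X = 5: h = 1/7 + (5 - 8.8571)^2/138.8571 = 0.2500.

0.2500


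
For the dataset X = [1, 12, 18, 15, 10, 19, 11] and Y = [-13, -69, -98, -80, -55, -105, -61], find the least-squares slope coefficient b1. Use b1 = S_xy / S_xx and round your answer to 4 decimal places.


The sample means are xbar = 12.2857 and ybar = -68.7143.
Compute S_xx = 219.4286 and S_xy = -1111.5714.
Slope b1 = S_xy / S_xx = -1111.5714 / 219.4286 = -5.0658.

-5.0658


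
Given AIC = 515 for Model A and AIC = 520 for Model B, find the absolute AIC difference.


Absolute difference = |515 - 520| = 5.
The model with lower AIC (A) is preferred.

5


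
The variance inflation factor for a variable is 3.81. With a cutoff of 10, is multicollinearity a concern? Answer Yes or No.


Compare VIF = 3.81 to the threshold of 10.
3.81 < 10, so the answer is No.

No


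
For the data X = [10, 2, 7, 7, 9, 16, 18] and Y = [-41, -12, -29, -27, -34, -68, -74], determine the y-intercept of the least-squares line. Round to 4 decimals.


The slope is b1 = -4.0617.
Sample means are xbar = 9.8571 and ybar = -40.7143.
Intercept: b0 = -40.7143 - (-4.0617)(9.8571) = -0.6773.

-0.6773


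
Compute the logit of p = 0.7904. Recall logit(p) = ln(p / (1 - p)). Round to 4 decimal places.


1 - p = 0.2096.
p/(1-p) = 3.7710.
logit = ln(3.7710) = 1.3273.

1.3273


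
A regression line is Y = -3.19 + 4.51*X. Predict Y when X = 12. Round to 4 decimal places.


Plug X = 12 into Y = -3.19 + 4.51*X:
Y = -3.19 + 54.1200 = 50.9300.

50.9300


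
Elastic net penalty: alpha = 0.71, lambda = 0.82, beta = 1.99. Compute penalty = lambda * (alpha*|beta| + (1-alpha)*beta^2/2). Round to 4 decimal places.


alpha * |beta| = 0.71 * 1.99 = 1.4129.
(1-alpha) * beta^2/2 = 0.29 * 3.9601/2 = 0.5742.
Total = 0.82 * (1.4129 + 0.5742) = 1.6294.

1.6294


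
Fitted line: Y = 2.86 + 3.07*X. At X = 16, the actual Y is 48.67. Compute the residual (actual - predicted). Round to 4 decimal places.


Fitted value at X = 16 is yhat = 2.86 + 3.07*16 = 51.9800.
Residual = 48.67 - 51.9800 = -3.3100.

-3.3100


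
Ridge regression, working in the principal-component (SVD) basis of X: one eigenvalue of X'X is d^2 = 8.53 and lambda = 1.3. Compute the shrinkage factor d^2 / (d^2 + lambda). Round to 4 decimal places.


Denominator = d^2 + lambda = 8.53 + 1.3 = 9.8300.
Shrinkage = 8.53 / 9.8300 = 0.8678.

0.8678


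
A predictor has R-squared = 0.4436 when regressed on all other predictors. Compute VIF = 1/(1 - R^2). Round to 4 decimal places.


Using VIF = 1/(1 - R^2_j):
1 - 0.4436 = 0.5564.
VIF = 1.7973.

1.7973


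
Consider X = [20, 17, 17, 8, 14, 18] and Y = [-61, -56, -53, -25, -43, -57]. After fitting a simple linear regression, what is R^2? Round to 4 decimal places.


After computing the OLS fit (b0=-0.1791, b1=-3.1269):
SSres = 11.3955, SStot = 884.8333.
R^2 = 1 - 11.3955/884.8333 = 0.9871.

0.9871


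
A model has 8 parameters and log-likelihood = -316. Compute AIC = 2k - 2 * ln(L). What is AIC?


Compute:
2k = 2*8 = 16.
-2*loglik = -2*(-316) = 632.
AIC = 16 + 632 = 648.

648


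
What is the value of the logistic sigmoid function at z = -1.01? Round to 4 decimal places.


First, exp(1.0100) = 2.7456.
Then sigma(z) = 1/(1 + 2.7456) = 0.2670.

0.2670


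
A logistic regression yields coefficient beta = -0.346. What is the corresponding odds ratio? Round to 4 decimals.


exp(-0.346) = 0.7075.
So the odds ratio is 0.7075.

0.7075


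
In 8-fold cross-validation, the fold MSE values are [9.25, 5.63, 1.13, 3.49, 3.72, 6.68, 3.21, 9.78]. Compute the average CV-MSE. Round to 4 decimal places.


Sum of fold MSEs = 42.8900.
Average = 42.8900 / 8 = 5.3613.

5.3613


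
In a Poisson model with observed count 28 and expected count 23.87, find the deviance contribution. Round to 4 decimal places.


y/mu = 28/23.87 = 1.173021 (approx.), and ln(28/23.87) = 0.159582.
y * ln(y/mu) = 28 * 0.159582 = 4.468296.
y - mu = 4.13.
D = 2 * (4.468296 - 4.13) = 0.676592, which rounds to 0.6766.

0.6766


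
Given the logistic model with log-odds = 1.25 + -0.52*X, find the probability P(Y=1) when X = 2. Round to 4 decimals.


z = 1.25 + -0.52 * 2 = 0.2100.
Sigmoid: P = 1 / (1 + exp(-0.2100)) = 0.5523.

0.5523


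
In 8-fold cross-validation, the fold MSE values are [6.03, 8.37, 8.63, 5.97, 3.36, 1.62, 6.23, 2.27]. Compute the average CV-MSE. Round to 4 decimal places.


Add all fold MSEs: 42.4800.
Divide by k = 8: 42.4800/8 = 5.3100.

5.3100


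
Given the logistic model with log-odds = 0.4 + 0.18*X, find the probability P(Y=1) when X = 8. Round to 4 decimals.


z = 0.4 + 0.18 * 8 = 1.8400.
Sigmoid: P = 1 / (1 + exp(-1.8400)) = 0.8629.

0.8629


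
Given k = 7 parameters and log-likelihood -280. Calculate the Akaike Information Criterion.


AIC = 2*7 - 2*(-280).
= 14 + 560 = 574.

574


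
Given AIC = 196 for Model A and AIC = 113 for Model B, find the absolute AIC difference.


Absolute difference = |196 - 113| = 83.
The model with lower AIC (B) is preferred.

83


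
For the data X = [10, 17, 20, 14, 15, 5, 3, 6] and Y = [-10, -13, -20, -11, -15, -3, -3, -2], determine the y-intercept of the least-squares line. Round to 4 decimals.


Compute b1 = -1.0084 from the OLS formula.
With xbar = 11.2500 and ybar = -9.6250, the intercept is:
b0 = -9.6250 - -1.0084 * 11.2500 = 1.7196.

1.7196


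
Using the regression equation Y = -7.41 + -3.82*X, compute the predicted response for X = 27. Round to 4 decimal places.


Predicted value:
Y = -7.41 + (-3.82)(27) = -7.41 + -103.1400 = -110.5500.

-110.5500


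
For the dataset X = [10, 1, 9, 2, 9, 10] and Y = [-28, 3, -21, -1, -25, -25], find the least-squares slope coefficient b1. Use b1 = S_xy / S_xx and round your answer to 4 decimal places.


Calculate xbar = 6.8333, ybar = -16.1667.
S_xx = 86.8333, S_xy = -280.1667.
Using b1 = S_xy / S_xx = -280.1667 / 86.8333, we get b1 = -3.2265.

-3.2265


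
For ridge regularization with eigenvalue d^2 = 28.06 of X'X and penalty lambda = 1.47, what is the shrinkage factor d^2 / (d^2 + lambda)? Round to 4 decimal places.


Compute the denominator: 28.06 + 1.47 = 29.5300.
Shrinkage factor = 28.06 / 29.5300 = 0.9502.

0.9502


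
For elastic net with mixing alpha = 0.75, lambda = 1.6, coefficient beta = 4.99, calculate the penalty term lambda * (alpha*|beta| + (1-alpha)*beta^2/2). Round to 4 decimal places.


L1 component = 0.75 * |4.99| = 3.7425.
L2 component = 0.25 * 4.99^2 / 2 = 3.1125.
Penalty = 1.6 * (3.7425 + 3.1125) = 1.6 * 6.8550 = 10.9680.

10.9680


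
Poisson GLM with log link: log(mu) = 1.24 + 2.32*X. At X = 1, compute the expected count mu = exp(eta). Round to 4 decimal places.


eta = 1.24 + 2.32 * 1 = 3.5600.
mu = exp(3.5600) = 35.1632.

35.1632


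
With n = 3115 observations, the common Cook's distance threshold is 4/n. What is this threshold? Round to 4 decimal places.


Using the rule of thumb:
Threshold = 4 / 3115 = 0.0013.

0.0013


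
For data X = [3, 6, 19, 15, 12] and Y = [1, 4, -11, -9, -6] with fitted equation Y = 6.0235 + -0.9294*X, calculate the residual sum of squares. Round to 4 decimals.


Predicted values from Y = 6.0235 + -0.9294*X.
Residuals: [-2.2353, 3.5529, 0.6351, -1.0825, -0.8707].
SSres = 19.9529.

19.9529


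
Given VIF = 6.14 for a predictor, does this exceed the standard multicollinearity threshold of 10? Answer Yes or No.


Compare VIF = 6.14 to the threshold of 10.
6.14 < 10, so the answer is No.

No


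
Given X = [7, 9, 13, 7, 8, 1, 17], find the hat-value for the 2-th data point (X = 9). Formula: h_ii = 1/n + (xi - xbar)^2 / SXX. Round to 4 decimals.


Compute xbar = 8.8571 with n = 7 observations.
SXX = 152.8571.
Leverage = 1/7 + (9 - 8.8571)^2/152.8571 = 0.1430.

0.1430
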